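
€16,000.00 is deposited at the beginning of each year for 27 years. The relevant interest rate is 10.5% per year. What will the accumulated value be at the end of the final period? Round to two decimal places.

€2,326,641.56

This is an annuity due: 27 deposits of €16,000.00 at the beginning of each year.
Periodic rate r = 0.105 per year.
FV = PMT × [((1+r)^n − 1)/r] × (1+r) = 16,000 × [(1+r)^27 − 1] / r × (1+r) = €2,326,641.56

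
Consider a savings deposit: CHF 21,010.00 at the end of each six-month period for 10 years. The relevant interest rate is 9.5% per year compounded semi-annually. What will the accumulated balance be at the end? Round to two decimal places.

This is an ordinary annuity: 20 deposits of CHF 21,010.00 at the end of each six-month period.
Periodic rate r = 0.095/2 per half-year; n is counted in half-years.
FV = PMT × [((1+r)^n − 1)/r] = 21,010 × [(1+r)^20 − 1] / r = CHF 676,640.38

CHF 676,640.38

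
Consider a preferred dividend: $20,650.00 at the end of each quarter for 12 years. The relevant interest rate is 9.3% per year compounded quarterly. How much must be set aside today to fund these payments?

$593,476.93

This is an ordinary annuity: 48 payments of $20,650.00 at the end of each quarter.
Periodic rate r = 0.093/4 per quarter; n is counted in quarters.
PV = PMT × [(1 − (1+r)^−n)/r] = 20,650 × [1 − (1+r)^−48] / r = $593,476.93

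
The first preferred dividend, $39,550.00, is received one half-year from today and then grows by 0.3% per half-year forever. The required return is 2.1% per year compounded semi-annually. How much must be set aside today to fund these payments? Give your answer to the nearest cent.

Periodic rate r = 0.021/2 per half-year.
Growing perpetuity (Gordon): PV = PMT₁ / (r − g) = 39,550 / (r − 0.003) = $5,273,333.33.

$5,273,333.33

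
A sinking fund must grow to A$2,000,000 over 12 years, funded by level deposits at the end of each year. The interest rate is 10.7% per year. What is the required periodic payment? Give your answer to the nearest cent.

Level ordinary annuity; solve FV = PMT × [((1+r)^n − 1)/r] for PMT.
Periodic rate r = 0.107 per year.
With n = 12: PMT = 2,000,000 / ([((1+r)^n − 1)/r]) = A$89,665.10

A$89,665.10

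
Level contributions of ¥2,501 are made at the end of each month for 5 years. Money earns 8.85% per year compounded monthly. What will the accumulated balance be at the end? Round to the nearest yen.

¥187,895

This is an ordinary annuity: 60 deposits of ¥2,501 at the end of each month.
Periodic rate r = 0.0885/12 per month; n is counted in months.
FV = PMT × [((1+r)^n − 1)/r] = 2,501 × [(1+r)^60 − 1] / r = ¥187,895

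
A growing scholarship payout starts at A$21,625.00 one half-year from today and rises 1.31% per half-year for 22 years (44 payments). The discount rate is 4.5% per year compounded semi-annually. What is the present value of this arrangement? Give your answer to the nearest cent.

A$768,230.49

Periodic rate r = 0.045/2 per half-year; n is counted in half-years.
Growing ordinary annuity: PV = PMT₁ × [1 − ((1+g)/(1+r))^n] / (r − g) = 21,625 × [1 − ((1+0.0131)/(1+r))^44] / (r − 0.0131) = A$768,230.49.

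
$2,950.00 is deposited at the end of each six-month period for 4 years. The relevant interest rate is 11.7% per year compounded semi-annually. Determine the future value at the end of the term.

$29,040.79

This is an ordinary annuity: 8 deposits of $2,950.00 at the end of each six-month period.
Periodic rate r = 0.117/2 per half-year; n is counted in half-years.
FV = PMT × [((1+r)^n − 1)/r] = 2,950 × [(1+r)^8 − 1] / r = $29,040.79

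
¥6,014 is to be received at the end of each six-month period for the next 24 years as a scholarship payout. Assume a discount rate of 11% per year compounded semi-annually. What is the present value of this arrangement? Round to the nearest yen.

This is an ordinary annuity: 48 payments of ¥6,014 at the end of each six-month period.
Periodic rate r = 0.11/2 per half-year; n is counted in half-years.
PV = PMT × [(1 − (1+r)^−n)/r] = 6,014 × [1 − (1+r)^−48] / r = ¥100,976

¥100,976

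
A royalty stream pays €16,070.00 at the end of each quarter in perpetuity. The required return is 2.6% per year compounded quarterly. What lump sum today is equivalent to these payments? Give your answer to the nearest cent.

Periodic rate r = 0.026/4 per quarter.
Level perpetuity: PV = PMT / r = 16,070 / (0.026/4) = €2,472,307.69.

€2,472,307.69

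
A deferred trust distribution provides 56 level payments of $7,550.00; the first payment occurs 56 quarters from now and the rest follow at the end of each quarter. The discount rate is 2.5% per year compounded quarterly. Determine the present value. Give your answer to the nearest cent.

Ordinary annuity of 56 payments, first payment at period 56.
Periodic rate r = 0.025/4 per quarter; n is counted in quarters.
The ordinary-annuity PV formula values the stream one period before the first payment (period 55); discount that back 55 periods:
PV₀ = 7,550 × [1 − (1+r)^−56] / r × (1+r)^−55 = $252,576.47

$252,576.47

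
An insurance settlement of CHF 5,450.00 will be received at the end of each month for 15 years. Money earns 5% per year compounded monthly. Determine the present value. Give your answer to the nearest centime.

CHF 689,181.07

This is an ordinary annuity: 180 payments of CHF 5,450.00 at the end of each month.
Periodic rate r = 0.05/12 per month; n is counted in months.
PV = PMT × [(1 − (1+r)^−n)/r] = 5,450 × [1 − (1+r)^−180] / r = CHF 689,181.07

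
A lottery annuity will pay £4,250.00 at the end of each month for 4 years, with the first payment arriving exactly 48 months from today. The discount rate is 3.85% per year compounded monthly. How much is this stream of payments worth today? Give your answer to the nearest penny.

£162,402.16

Ordinary annuity of 48 payments, first payment at period 48.
Periodic rate r = 0.0385/12 per month; n is counted in months.
The ordinary-annuity PV formula values the stream one period before the first payment (period 47); discount that back 47 periods:
PV₀ = 4,250 × [1 − (1+r)^−48] / r × (1+r)^−47 = £162,402.16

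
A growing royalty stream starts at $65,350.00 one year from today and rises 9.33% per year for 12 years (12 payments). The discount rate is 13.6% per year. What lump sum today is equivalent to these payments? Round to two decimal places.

$564,060.55

Periodic rate r = 0.136 per year.
Growing ordinary annuity: PV = PMT₁ × [1 − ((1+g)/(1+r))^n] / (r − g) = 65,350 × [1 − ((1+0.0933)/(1+r))^12] / (r − 0.0933) = $564,060.55.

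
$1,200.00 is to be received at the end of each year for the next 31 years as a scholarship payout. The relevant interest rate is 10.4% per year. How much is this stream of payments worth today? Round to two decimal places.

$11,001.30

This is an ordinary annuity: 31 payments of $1,200.00 at the end of each year.
Periodic rate r = 0.104 per year.
PV = PMT × [(1 − (1+r)^−n)/r] = 1,200 × [1 − (1+r)^−31] / r = $11,001.30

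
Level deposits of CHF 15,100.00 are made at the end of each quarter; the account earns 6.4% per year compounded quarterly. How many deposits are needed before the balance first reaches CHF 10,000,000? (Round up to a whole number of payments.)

Periodic rate r = 0.064/4 per quarter; n is counted in quarters.
Ordinary annuity FV: 10,000,000 = 15,100 × [((1+r)^n − 1)/r].
(1+r)^n = 1 + 10,000,000 × r / 15,100, so n = ln(1 + 10,000,000·r/15,100) / ln(1+r) = 154.39.
Round up to a whole number of payments: n = 155.

155 payments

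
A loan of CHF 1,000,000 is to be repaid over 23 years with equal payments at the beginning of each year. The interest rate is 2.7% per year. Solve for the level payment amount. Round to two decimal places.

Level annuity due; solve PV = PMT × [(1 − (1+r)^−n)/r] × (1+r) for PMT.
Periodic rate r = 0.027 per year.
With n = 23: PMT = 1,000,000 / ([(1 − (1+r)^−n)/r] × (1+r)) = CHF 57,383.43

CHF 57,383.43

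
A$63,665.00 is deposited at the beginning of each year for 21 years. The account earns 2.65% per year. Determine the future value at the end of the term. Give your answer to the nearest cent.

A$1,805,101.28

This is an annuity due: 21 deposits of A$63,665.00 at the beginning of each year.
Periodic rate r = 0.0265 per year.
FV = PMT × [((1+r)^n − 1)/r] × (1+r) = 63,665 × [(1+r)^21 − 1] / r × (1+r) = A$1,805,101.28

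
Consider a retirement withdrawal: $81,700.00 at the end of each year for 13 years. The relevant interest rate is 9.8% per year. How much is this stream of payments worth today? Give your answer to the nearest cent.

$586,406.81

This is an ordinary annuity: 13 payments of $81,700.00 at the end of each year.
Periodic rate r = 0.098 per year.
PV = PMT × [(1 − (1+r)^−n)/r] = 81,700 × [1 − (1+r)^−13] / r = $586,406.81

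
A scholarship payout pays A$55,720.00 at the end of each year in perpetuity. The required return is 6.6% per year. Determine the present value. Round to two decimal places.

A$844,242.42

Periodic rate r = 0.066 per year.
Level perpetuity: PV = PMT / r = 55,720 / (0.066) = A$844,242.42.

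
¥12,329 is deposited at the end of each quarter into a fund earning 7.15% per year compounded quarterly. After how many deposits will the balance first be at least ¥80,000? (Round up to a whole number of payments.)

7 payments

Periodic rate r = 0.0715/4 per quarter; n is counted in quarters.
Ordinary annuity FV: 80,000 = 12,329 × [((1+r)^n − 1)/r].
(1+r)^n = 1 + 80,000 × r / 12,329, so n = ln(1 + 80,000·r/12,329) / ln(1+r) = 6.19.
Round up to a whole number of payments: n = 7.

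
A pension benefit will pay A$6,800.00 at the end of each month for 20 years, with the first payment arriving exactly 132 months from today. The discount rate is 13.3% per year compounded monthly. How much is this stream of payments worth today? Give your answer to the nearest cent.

A$134,515.79

Ordinary annuity of 240 payments, first payment at period 132.
Periodic rate r = 0.133/12 per month; n is counted in months.
The ordinary-annuity PV formula values the stream one period before the first payment (period 131); discount that back 131 periods:
PV₀ = 6,800 × [1 − (1+r)^−240] / r × (1+r)^−131 = A$134,515.79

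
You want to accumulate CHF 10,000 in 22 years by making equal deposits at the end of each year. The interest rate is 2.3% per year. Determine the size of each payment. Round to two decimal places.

CHF 354.30

Level ordinary annuity; solve FV = PMT × [((1+r)^n − 1)/r] for PMT.
Periodic rate r = 0.023 per year.
With n = 22: PMT = 10,000 / ([((1+r)^n − 1)/r]) = CHF 354.30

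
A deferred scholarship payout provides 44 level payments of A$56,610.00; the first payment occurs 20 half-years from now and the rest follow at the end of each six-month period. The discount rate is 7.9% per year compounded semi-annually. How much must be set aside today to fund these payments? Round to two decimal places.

A$561,644.64

Ordinary annuity of 44 payments, first payment at period 20.
Periodic rate r = 0.079/2 per half-year; n is counted in half-years.
The ordinary-annuity PV formula values the stream one period before the first payment (period 19); discount that back 19 periods:
PV₀ = 56,610 × [1 − (1+r)^−44] / r × (1+r)^−19 = A$561,644.64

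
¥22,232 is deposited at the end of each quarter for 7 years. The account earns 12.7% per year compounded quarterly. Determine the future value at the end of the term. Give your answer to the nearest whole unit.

This is an ordinary annuity: 28 deposits of ¥22,232 at the end of each quarter.
Periodic rate r = 0.127/4 per quarter; n is counted in quarters.
FV = PMT × [((1+r)^n − 1)/r] = 22,232 × [(1+r)^28 − 1] / r = ¥979,822

¥979,822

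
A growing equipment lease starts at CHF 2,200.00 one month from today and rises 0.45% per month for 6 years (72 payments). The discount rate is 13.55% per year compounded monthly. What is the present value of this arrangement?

Periodic rate r = 0.1355/12 per month; n is counted in months.
Growing ordinary annuity: PV = PMT₁ × [1 − ((1+g)/(1+r))^n] / (r − g) = 2,200 × [1 − ((1+0.0045)/(1+r))^72] / (r − 0.0045) = CHF 124,519.92.

CHF 124,519.92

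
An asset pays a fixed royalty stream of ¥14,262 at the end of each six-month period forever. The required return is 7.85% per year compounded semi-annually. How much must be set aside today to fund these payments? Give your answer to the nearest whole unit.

Periodic rate r = 0.0785/2 per half-year.
Level perpetuity: PV = PMT / r = 14,262 / (0.0785/2) = ¥363,363.

¥363,363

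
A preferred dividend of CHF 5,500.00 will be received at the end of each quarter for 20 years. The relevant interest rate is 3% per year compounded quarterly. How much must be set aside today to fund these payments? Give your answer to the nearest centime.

CHF 329,969.42

This is an ordinary annuity: 80 payments of CHF 5,500.00 at the end of each quarter.
Periodic rate r = 0.03/4 per quarter; n is counted in quarters.
PV = PMT × [(1 − (1+r)^−n)/r] = 5,500 × [1 − (1+r)^−80] / r = CHF 329,969.42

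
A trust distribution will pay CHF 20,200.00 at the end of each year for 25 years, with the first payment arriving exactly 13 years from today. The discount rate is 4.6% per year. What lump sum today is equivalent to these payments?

CHF 172,823.01

Ordinary annuity of 25 payments, first payment at period 13.
Periodic rate r = 0.046 per year.
The ordinary-annuity PV formula values the stream one period before the first payment (period 12); discount that back 12 periods:
PV₀ = 20,200 × [1 − (1+r)^−25] / r × (1+r)^−12 = CHF 172,823.01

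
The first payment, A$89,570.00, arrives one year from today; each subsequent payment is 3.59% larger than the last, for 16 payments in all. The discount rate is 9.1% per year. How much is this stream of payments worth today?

Periodic rate r = 0.091 per year.
Growing ordinary annuity: PV = PMT₁ × [1 − ((1+g)/(1+r))^n] / (r − g) = 89,570 × [1 − ((1+0.0359)/(1+r))^16] / (r − 0.0359) = A$916,174.95.

A$916,174.95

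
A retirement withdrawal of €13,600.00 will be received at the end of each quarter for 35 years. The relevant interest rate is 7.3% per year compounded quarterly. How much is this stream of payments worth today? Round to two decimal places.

€685,959.70

This is an ordinary annuity: 140 payments of €13,600.00 at the end of each quarter.
Periodic rate r = 0.073/4 per quarter; n is counted in quarters.
PV = PMT × [(1 − (1+r)^−n)/r] = 13,600 × [1 − (1+r)^−140] / r = €685,959.70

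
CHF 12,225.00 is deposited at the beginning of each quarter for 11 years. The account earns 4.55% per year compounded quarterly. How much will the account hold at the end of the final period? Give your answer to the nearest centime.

CHF 700,965.68

This is an annuity due: 44 deposits of CHF 12,225.00 at the beginning of each quarter.
Periodic rate r = 0.0455/4 per quarter; n is counted in quarters.
FV = PMT × [((1+r)^n − 1)/r] × (1+r) = 12,225 × [(1+r)^44 − 1] / r × (1+r) = CHF 700,965.68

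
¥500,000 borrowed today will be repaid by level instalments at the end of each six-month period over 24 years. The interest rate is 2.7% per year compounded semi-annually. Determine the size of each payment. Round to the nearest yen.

Level ordinary annuity; solve PV = PMT × [(1 − (1+r)^−n)/r] for PMT.
Periodic rate r = 0.027/2 per half-year; n is counted in half-years.
With n = 48: PMT = 500,000 / ([(1 − (1+r)^−n)/r]) = ¥14,221

¥14,221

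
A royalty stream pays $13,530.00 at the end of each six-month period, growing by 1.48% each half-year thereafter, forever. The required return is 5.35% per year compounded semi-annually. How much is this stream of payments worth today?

Periodic rate r = 0.0535/2 per half-year.
Growing perpetuity (Gordon): PV = PMT₁ / (r − g) = 13,530 / (r − 0.0148) = $1,132,217.57.

$1,132,217.57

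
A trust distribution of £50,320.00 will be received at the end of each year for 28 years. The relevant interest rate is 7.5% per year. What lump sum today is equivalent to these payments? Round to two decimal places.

£582,372.36

This is an ordinary annuity: 28 payments of £50,320.00 at the end of each year.
Periodic rate r = 0.075 per year.
PV = PMT × [(1 − (1+r)^−n)/r] = 50,320 × [1 − (1+r)^−28] / r = £582,372.36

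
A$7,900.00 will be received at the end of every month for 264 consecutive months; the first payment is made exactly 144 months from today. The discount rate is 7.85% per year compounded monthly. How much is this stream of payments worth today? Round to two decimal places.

A$390,333.41

Ordinary annuity of 264 payments, first payment at period 144.
Periodic rate r = 0.0785/12 per month; n is counted in months.
The ordinary-annuity PV formula values the stream one period before the first payment (period 143); discount that back 143 periods:
PV₀ = 7,900 × [1 − (1+r)^−264] / r × (1+r)^−143 = A$390,333.41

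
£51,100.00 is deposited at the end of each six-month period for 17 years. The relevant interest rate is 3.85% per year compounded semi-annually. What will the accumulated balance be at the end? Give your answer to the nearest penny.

This is an ordinary annuity: 34 deposits of £51,100.00 at the end of each six-month period.
Periodic rate r = 0.0385/2 per half-year; n is counted in half-years.
FV = PMT × [((1+r)^n − 1)/r] = 51,100 × [(1+r)^34 − 1] / r = £2,421,606.92

£2,421,606.92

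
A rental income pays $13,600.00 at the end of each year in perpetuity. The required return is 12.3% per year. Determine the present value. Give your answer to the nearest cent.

$110,569.11

Periodic rate r = 0.123 per year.
Level perpetuity: PV = PMT / r = 13,600 / (0.123) = $110,569.11.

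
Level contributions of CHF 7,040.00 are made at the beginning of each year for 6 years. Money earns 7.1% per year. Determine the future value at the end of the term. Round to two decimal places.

CHF 54,070.78

This is an annuity due: 6 deposits of CHF 7,040.00 at the beginning of each year.
Periodic rate r = 0.071 per year.
FV = PMT × [((1+r)^n − 1)/r] × (1+r) = 7,040 × [(1+r)^6 − 1] / r × (1+r) = CHF 54,070.78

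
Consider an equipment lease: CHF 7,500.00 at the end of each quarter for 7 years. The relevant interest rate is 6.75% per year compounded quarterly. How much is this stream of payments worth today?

CHF 166,264.69

This is an ordinary annuity: 28 payments of CHF 7,500.00 at the end of each quarter.
Periodic rate r = 0.0675/4 per quarter; n is counted in quarters.
PV = PMT × [(1 − (1+r)^−n)/r] = 7,500 × [1 − (1+r)^−28] / r = CHF 166,264.69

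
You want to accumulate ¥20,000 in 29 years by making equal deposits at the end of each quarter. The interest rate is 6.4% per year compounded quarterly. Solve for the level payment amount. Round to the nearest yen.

Level ordinary annuity; solve FV = PMT × [((1+r)^n − 1)/r] for PMT.
Periodic rate r = 0.064/4 per quarter; n is counted in quarters.
With n = 116: PMT = 20,000 / ([((1+r)^n − 1)/r]) = ¥60

¥60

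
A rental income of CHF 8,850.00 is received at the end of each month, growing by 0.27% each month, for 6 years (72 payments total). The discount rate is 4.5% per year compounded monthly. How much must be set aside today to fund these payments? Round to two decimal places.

CHF 611,810.12

Periodic rate r = 0.045/12 per month; n is counted in months.
Growing ordinary annuity: PV = PMT₁ × [1 − ((1+g)/(1+r))^n] / (r − g) = 8,850 × [1 − ((1+0.0027)/(1+r))^72] / (r − 0.0027) = CHF 611,810.12.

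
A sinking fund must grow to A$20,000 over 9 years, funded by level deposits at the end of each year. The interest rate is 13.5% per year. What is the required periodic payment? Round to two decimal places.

Level ordinary annuity; solve FV = PMT × [((1+r)^n − 1)/r] for PMT.
Periodic rate r = 0.135 per year.
With n = 9: PMT = 20,000 / ([((1+r)^n − 1)/r]) = A$1,270.10

A$1,270.10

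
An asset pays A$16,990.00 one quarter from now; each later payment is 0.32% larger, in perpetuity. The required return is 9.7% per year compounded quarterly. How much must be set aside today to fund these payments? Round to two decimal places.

A$807,125.89

Periodic rate r = 0.097/4 per quarter.
Growing perpetuity (Gordon): PV = PMT₁ / (r − g) = 16,990 / (r − 0.0032) = A$807,125.89.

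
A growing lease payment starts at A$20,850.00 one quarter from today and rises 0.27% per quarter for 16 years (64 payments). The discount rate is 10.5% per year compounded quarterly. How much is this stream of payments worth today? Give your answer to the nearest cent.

A$684,969.01

Periodic rate r = 0.105/4 per quarter; n is counted in quarters.
Growing ordinary annuity: PV = PMT₁ × [1 − ((1+g)/(1+r))^n] / (r − g) = 20,850 × [1 − ((1+0.0027)/(1+r))^64] / (r − 0.0027) = A$684,969.01.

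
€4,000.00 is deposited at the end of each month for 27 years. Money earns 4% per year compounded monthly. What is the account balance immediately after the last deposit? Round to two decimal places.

This is an ordinary annuity: 324 deposits of €4,000.00 at the end of each month.
Periodic rate r = 0.04/12 per month; n is counted in months.
FV = PMT × [((1+r)^n − 1)/r] = 4,000 × [(1+r)^324 − 1] / r = €2,327,274.75

€2,327,274.75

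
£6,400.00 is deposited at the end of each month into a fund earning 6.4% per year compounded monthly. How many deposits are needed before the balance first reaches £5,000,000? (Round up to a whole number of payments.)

309 payments

Periodic rate r = 0.064/12 per month; n is counted in months.
Ordinary annuity FV: 5,000,000 = 6,400 × [((1+r)^n − 1)/r].
(1+r)^n = 1 + 5,000,000 × r / 6,400, so n = ln(1 + 5,000,000·r/6,400) / ln(1+r) = 308.74.
Round up to a whole number of payments: n = 309.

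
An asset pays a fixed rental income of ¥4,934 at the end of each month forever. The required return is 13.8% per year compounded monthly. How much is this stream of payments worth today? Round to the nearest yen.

¥429,043

Periodic rate r = 0.138/12 per month.
Level perpetuity: PV = PMT / r = 4,934 / (0.138/12) = ¥429,043.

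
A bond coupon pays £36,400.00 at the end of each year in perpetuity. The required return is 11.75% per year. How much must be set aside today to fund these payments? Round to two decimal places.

£309,787.23

Periodic rate r = 0.1175 per year.
Level perpetuity: PV = PMT / r = 36,400 / (0.1175) = £309,787.23.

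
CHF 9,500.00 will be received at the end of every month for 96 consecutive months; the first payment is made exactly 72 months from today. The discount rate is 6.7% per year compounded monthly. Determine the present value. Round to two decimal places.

CHF 474,452.75

Ordinary annuity of 96 payments, first payment at period 72.
Periodic rate r = 0.067/12 per month; n is counted in months.
The ordinary-annuity PV formula values the stream one period before the first payment (period 71); discount that back 71 periods:
PV₀ = 9,500 × [1 − (1+r)^−96] / r × (1+r)^−71 = CHF 474,452.75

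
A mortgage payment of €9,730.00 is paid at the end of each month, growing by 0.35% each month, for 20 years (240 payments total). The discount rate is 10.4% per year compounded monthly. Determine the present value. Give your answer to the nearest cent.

Periodic rate r = 0.104/12 per month; n is counted in months.
Growing ordinary annuity: PV = PMT₁ × [1 − ((1+g)/(1+r))^n] / (r − g) = 9,730 × [1 − ((1+0.0035)/(1+r))^240] / (r − 0.0035) = €1,334,150.03.

€1,334,150.03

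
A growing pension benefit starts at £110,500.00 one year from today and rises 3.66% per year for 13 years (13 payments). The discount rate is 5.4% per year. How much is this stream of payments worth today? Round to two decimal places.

Periodic rate r = 0.054 per year.
Growing ordinary annuity: PV = PMT₁ × [1 − ((1+g)/(1+r))^n] / (r − g) = 110,500 × [1 − ((1+0.0366)/(1+r))^13] / (r − 0.0366) = £1,235,750.09.

£1,235,750.09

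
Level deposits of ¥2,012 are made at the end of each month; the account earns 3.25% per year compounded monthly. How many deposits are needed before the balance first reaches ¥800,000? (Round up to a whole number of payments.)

Periodic rate r = 0.0325/12 per month; n is counted in months.
Ordinary annuity FV: 800,000 = 2,012 × [((1+r)^n − 1)/r].
(1+r)^n = 1 + 800,000 × r / 2,012, so n = ln(1 + 800,000·r/2,012) / ln(1+r) = 270.22.
Round up to a whole number of payments: n = 271.

271 payments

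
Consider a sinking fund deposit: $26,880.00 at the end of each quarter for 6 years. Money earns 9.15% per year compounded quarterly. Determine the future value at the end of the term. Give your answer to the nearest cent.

This is an ordinary annuity: 24 deposits of $26,880.00 at the end of each quarter.
Periodic rate r = 0.0915/4 per quarter; n is counted in quarters.
FV = PMT × [((1+r)^n − 1)/r] = 26,880 × [(1+r)^24 − 1] / r = $847,050.96

$847,050.96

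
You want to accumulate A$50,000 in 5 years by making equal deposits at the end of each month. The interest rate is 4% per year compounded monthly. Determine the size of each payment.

Level ordinary annuity; solve FV = PMT × [((1+r)^n − 1)/r] for PMT.
Periodic rate r = 0.04/12 per month; n is counted in months.
With n = 60: PMT = 50,000 / ([((1+r)^n − 1)/r]) = A$754.16

A$754.16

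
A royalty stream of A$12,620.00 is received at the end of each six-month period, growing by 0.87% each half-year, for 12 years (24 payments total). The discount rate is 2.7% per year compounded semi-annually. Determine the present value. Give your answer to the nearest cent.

Periodic rate r = 0.027/2 per half-year; n is counted in half-years.
Growing ordinary annuity: PV = PMT₁ × [1 − ((1+g)/(1+r))^n] / (r − g) = 12,620 × [1 − ((1+0.0087)/(1+r))^24] / (r − 0.0087) = A$283,120.55.

A$283,120.55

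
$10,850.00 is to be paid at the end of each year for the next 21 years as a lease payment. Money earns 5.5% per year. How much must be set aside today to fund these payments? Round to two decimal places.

This is an ordinary annuity: 21 payments of $10,850.00 at the end of each year.
Periodic rate r = 0.055 per year.
PV = PMT × [(1 − (1+r)^−n)/r] = 10,850 × [1 − (1+r)^−21] / r = $133,186.40

$133,186.40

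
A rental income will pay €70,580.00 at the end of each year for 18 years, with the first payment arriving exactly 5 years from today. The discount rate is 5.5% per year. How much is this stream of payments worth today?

€640,726.62

Ordinary annuity of 18 payments, first payment at period 5.
Periodic rate r = 0.055 per year.
The ordinary-annuity PV formula values the stream one period before the first payment (period 4); discount that back 4 periods:
PV₀ = 70,580 × [1 − (1+r)^−18] / r × (1+r)^−4 = €640,726.62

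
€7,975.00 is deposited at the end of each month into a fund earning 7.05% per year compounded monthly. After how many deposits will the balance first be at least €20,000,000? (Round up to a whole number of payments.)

Periodic rate r = 0.0705/12 per month; n is counted in months.
Ordinary annuity FV: 20,000,000 = 7,975 × [((1+r)^n − 1)/r].
(1+r)^n = 1 + 20,000,000 × r / 7,975, so n = ln(1 + 20,000,000·r/7,975) / ln(1+r) = 470.45.
Round up to a whole number of payments: n = 471.

471 payments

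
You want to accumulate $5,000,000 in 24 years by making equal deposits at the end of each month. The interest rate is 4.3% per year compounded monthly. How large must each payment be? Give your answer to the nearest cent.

Level ordinary annuity; solve FV = PMT × [((1+r)^n − 1)/r] for PMT.
Periodic rate r = 0.043/12 per month; n is counted in months.
With n = 288: PMT = 5,000,000 / ([((1+r)^n − 1)/r]) = $9,945.41

$9,945.41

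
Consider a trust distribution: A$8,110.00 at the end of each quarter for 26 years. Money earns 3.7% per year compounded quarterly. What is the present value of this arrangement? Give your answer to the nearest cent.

A$540,238.77

This is an ordinary annuity: 104 payments of A$8,110.00 at the end of each quarter.
Periodic rate r = 0.037/4 per quarter; n is counted in quarters.
PV = PMT × [(1 − (1+r)^−n)/r] = 8,110 × [1 − (1+r)^−104] / r = A$540,238.77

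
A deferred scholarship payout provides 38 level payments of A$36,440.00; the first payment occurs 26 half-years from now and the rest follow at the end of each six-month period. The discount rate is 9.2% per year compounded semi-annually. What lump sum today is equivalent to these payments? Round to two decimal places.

Ordinary annuity of 38 payments, first payment at period 26.
Periodic rate r = 0.092/2 per half-year; n is counted in half-years.
The ordinary-annuity PV formula values the stream one period before the first payment (period 25); discount that back 25 periods:
PV₀ = 36,440 × [1 − (1+r)^−38] / r × (1+r)^−25 = A$210,759.12

A$210,759.12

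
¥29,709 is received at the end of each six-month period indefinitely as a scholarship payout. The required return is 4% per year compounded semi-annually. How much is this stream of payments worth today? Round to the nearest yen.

¥1,485,450

Periodic rate r = 0.04/2 per half-year.
Level perpetuity: PV = PMT / r = 29,709 / (0.04/2) = ¥1,485,450.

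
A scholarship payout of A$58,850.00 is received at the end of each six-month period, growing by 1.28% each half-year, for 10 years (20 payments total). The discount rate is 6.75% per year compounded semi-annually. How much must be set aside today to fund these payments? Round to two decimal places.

Periodic rate r = 0.0675/2 per half-year; n is counted in half-years.
Growing ordinary annuity: PV = PMT₁ × [1 − ((1+g)/(1+r))^n] / (r − g) = 58,850 × [1 − ((1+0.0128)/(1+r))^20] / (r − 0.0128) = A$943,867.34.

A$943,867.34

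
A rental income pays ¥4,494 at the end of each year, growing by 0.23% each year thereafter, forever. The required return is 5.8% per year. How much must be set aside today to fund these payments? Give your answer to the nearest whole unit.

Periodic rate r = 0.058 per year.
Growing perpetuity (Gordon): PV = PMT₁ / (r − g) = 4,494 / (r − 0.0023) = ¥80,682.

¥80,682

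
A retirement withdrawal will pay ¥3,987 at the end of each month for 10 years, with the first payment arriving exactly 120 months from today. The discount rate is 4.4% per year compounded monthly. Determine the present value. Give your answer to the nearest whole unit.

Ordinary annuity of 120 payments, first payment at period 120.
Periodic rate r = 0.044/12 per month; n is counted in months.
The ordinary-annuity PV formula values the stream one period before the first payment (period 119); discount that back 119 periods:
PV₀ = 3,987 × [1 − (1+r)^−120] / r × (1+r)^−119 = ¥250,033

¥250,033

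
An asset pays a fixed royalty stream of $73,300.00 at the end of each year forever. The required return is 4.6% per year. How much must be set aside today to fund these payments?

$1,593,478.26

Periodic rate r = 0.046 per year.
Level perpetuity: PV = PMT / r = 73,300 / (0.046) = $1,593,478.26.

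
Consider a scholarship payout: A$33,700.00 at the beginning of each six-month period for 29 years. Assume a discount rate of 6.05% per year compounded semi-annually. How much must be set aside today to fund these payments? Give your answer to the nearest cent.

This is an annuity due: 58 payments of A$33,700.00 at the beginning of each six-month period.
Periodic rate r = 0.0605/2 per half-year; n is counted in half-years.
PV = PMT × [(1 − (1+r)^−n)/r] × (1+r) = 33,700 × [1 − (1+r)^−58] / r × (1+r) = A$943,963.28

A$943,963.28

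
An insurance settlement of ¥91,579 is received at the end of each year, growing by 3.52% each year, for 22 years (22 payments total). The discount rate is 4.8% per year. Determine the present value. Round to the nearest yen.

¥1,694,875

Periodic rate r = 0.048 per year.
Growing ordinary annuity: PV = PMT₁ × [1 − ((1+g)/(1+r))^n] / (r − g) = 91,579 × [1 − ((1+0.0352)/(1+r))^22] / (r − 0.0352) = ¥1,694,875.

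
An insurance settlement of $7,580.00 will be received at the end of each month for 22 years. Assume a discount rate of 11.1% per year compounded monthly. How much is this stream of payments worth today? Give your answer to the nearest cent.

This is an ordinary annuity: 264 payments of $7,580.00 at the end of each month.
Periodic rate r = 0.111/12 per month; n is counted in months.
PV = PMT × [(1 − (1+r)^−n)/r] = 7,580 × [1 − (1+r)^−264] / r = $747,372.73

$747,372.73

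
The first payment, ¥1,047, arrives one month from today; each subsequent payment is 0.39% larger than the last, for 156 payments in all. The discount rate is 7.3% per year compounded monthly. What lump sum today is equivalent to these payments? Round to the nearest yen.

¥137,845

Periodic rate r = 0.073/12 per month; n is counted in months.
Growing ordinary annuity: PV = PMT₁ × [1 − ((1+g)/(1+r))^n] / (r − g) = 1,047 × [1 − ((1+0.0039)/(1+r))^156] / (r − 0.0039) = ¥137,845.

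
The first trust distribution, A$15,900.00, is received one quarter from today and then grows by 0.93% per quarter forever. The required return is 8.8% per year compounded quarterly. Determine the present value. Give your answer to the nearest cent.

A$1,251,968.50

Periodic rate r = 0.088/4 per quarter.
Growing perpetuity (Gordon): PV = PMT₁ / (r − g) = 15,900 / (r − 0.0093) = A$1,251,968.50.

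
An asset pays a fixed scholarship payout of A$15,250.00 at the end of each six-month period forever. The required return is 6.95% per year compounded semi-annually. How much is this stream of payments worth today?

Periodic rate r = 0.0695/2 per half-year.
Level perpetuity: PV = PMT / r = 15,250 / (0.0695/2) = A$438,848.92.

A$438,848.92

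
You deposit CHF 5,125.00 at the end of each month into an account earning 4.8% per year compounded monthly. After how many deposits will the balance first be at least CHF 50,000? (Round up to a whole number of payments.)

Periodic rate r = 0.048/12 per month; n is counted in months.
Ordinary annuity FV: 50,000 = 5,125 × [((1+r)^n − 1)/r].
(1+r)^n = 1 + 50,000 × r / 5,125, so n = ln(1 + 50,000·r/5,125) / ln(1+r) = 9.59.
Round up to a whole number of payments: n = 10.

10 payments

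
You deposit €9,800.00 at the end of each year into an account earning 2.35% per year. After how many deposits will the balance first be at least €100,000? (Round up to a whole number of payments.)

Periodic rate r = 0.0235 per year.
Ordinary annuity FV: 100,000 = 9,800 × [((1+r)^n − 1)/r].
(1+r)^n = 1 + 100,000 × r / 9,800, so n = ln(1 + 100,000·r/9,800) / ln(1+r) = 9.25.
Round up to a whole number of payments: n = 10.

10 payments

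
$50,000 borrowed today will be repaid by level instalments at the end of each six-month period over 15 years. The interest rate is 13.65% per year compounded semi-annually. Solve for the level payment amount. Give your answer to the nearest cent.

Level ordinary annuity; solve PV = PMT × [(1 − (1+r)^−n)/r] for PMT.
Periodic rate r = 0.1365/2 per half-year; n is counted in half-years.
With n = 30: PMT = 50,000 / ([(1 − (1+r)^−n)/r]) = $3,958.72

$3,958.72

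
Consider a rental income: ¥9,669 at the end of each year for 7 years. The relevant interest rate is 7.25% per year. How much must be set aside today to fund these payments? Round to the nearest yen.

This is an ordinary annuity: 7 payments of ¥9,669 at the end of each year.
Periodic rate r = 0.0725 per year.
PV = PMT × [(1 − (1+r)^−n)/r] = 9,669 × [1 − (1+r)^−7] / r = ¥51,658

¥51,658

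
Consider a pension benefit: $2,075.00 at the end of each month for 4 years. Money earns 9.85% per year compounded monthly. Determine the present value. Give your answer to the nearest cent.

This is an ordinary annuity: 48 payments of $2,075.00 at the end of each month.
Periodic rate r = 0.0985/12 per month; n is counted in months.
PV = PMT × [(1 − (1+r)^−n)/r] = 2,075 × [1 − (1+r)^−48] / r = $82,046.27

$82,046.27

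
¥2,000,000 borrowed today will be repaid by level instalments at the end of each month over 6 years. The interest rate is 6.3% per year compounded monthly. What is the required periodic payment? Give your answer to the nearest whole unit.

Level ordinary annuity; solve PV = PMT × [(1 − (1+r)^−n)/r] for PMT.
Periodic rate r = 0.063/12 per month; n is counted in months.
With n = 72: PMT = 2,000,000 / ([(1 − (1+r)^−n)/r]) = ¥33,430

¥33,430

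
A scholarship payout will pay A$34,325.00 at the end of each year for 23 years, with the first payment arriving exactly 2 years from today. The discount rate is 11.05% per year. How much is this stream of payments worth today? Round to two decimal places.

A$254,616.53

Ordinary annuity of 23 payments, first payment at period 2.
Periodic rate r = 0.1105 per year.
The ordinary-annuity PV formula values the stream one period before the first payment (period 1); discount that back 1 periods:
PV₀ = 34,325 × [1 − (1+r)^−23] / r × (1+r)^−1 = A$254,616.53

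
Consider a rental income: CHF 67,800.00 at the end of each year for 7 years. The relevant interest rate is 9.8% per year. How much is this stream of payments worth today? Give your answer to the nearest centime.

CHF 332,263.60

This is an ordinary annuity: 7 payments of CHF 67,800.00 at the end of each year.
Periodic rate r = 0.098 per year.
PV = PMT × [(1 − (1+r)^−n)/r] = 67,800 × [1 − (1+r)^−7] / r = CHF 332,263.60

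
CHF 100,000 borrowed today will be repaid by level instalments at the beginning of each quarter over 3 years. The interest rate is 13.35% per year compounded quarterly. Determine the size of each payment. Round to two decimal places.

Level annuity due; solve PV = PMT × [(1 − (1+r)^−n)/r] × (1+r) for PMT.
Periodic rate r = 0.1335/4 per quarter; n is counted in quarters.
With n = 12: PMT = 100,000 / ([(1 − (1+r)^−n)/r] × (1+r)) = CHF 9,918.64

CHF 9,918.64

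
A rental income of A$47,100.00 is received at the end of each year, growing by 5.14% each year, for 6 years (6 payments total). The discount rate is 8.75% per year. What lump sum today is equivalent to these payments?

Periodic rate r = 0.0875 per year.
Growing ordinary annuity: PV = PMT₁ × [1 − ((1+g)/(1+r))^n] / (r − g) = 47,100 × [1 − ((1+0.0514)/(1+r))^6] / (r − 0.0514) = A$239,227.56.

A$239,227.56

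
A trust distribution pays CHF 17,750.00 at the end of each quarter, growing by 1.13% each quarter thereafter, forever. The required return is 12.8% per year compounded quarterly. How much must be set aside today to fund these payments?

Periodic rate r = 0.128/4 per quarter.
Growing perpetuity (Gordon): PV = PMT₁ / (r − g) = 17,750 / (r − 0.0113) = CHF 857,487.92.

CHF 857,487.92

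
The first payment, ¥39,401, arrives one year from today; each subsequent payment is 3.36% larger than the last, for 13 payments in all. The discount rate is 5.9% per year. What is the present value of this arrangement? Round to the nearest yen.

Periodic rate r = 0.059 per year.
Growing ordinary annuity: PV = PMT₁ × [1 − ((1+g)/(1+r))^n] / (r − g) = 39,401 × [1 − ((1+0.0336)/(1+r))^13] / (r − 0.0336) = ¥419,840.

¥419,840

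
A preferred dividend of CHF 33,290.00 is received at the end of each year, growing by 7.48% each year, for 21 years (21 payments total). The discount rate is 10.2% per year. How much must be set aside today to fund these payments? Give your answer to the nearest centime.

CHF 499,774.26

Periodic rate r = 0.102 per year.
Growing ordinary annuity: PV = PMT₁ × [1 − ((1+g)/(1+r))^n] / (r − g) = 33,290 × [1 − ((1+0.0748)/(1+r))^21] / (r − 0.0748) = CHF 499,774.26.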